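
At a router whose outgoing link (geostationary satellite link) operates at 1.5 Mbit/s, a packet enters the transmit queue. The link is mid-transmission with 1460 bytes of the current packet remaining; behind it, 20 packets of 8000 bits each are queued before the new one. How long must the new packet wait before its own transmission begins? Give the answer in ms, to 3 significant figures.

114 ms

Each queued packet: L/R = 8000/1500000 = 5.33333 ms.
20 queued → 106.667 ms.
Plus remaining 11680 bits of current packet: 7.78667 ms.
Queuing delay = 114 ms.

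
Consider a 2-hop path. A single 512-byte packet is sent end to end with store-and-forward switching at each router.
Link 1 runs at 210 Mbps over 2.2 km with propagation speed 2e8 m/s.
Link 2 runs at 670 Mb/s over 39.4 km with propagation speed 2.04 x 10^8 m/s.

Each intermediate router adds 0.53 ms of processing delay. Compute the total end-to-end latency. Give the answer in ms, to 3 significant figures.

0.760 ms

L = 512 × 8 = 4096 bits.
Transmission delays (L/R per hop): 0.0195048, 0.00611343 ms; sum = 0.0256182 ms.
Propagation delays (d/s per hop): 0.011, 0.193137 ms; sum = 0.204137 ms.
Processing at 1 router(s): 1 × 0.53 ms = 0.53 ms.
End-to-end = 0.760 ms.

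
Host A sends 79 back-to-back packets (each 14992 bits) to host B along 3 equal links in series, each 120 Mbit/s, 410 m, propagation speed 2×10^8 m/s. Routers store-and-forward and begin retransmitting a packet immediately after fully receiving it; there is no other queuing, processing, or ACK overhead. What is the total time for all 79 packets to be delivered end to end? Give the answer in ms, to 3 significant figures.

Per-hop transmission t_tx = L/R = 14992/120000000 = 0.124933 ms.
Per-hop propagation t_prop = 410/200000000 = 0.00205 ms.
Pipeline fill: first packet needs 3·t_tx to clear all hops; remaining 78 packets each add one t_tx.
Total = (3+79-1)·t_tx + 3·t_prop = 81·0.124933 + 3·0.00205 = 10.1 ms.

10.1 ms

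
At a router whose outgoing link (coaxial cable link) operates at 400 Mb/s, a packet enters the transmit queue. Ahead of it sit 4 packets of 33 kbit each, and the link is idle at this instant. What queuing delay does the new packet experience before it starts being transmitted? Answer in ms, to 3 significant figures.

Each queued packet: L/R = 33000/400000000 = 0.0825 ms.
4 queued → 0.33 ms.
Queuing delay = 0.330 ms.

0.330 ms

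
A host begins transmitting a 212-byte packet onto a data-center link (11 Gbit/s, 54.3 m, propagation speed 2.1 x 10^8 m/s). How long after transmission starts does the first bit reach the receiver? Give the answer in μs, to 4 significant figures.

0.2586 μs

First bit experiences only propagation delay: d/s = 54.3/210000000 = 0.2586 μs.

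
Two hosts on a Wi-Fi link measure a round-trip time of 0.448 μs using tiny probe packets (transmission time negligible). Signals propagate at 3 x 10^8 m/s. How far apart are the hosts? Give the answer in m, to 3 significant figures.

One-way propagation = RTT/2 = 0.224 μs.
d = s × t = 300000000 × 2.24e-07 = 67.2 m.

67.2 m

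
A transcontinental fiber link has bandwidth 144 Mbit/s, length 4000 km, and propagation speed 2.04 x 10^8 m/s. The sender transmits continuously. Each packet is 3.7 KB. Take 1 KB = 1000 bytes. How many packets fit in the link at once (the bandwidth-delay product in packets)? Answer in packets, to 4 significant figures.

Propagation delay = 4000000 / 204000000 = 0.0196078 s.
BDP = R × t_prop = 144000000 × 0.0196078 = 2823530 bits.
In packets of 29600 bits: 95.39 packets.

95.39 packets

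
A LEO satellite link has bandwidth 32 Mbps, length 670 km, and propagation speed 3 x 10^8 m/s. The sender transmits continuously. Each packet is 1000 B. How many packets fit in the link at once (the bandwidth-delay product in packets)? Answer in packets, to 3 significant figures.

Propagation delay = 670000 / 300000000 = 0.00223333 s.
BDP = R × t_prop = 32000000 × 0.00223333 = 71466.7 bits.
In packets of 8000 bits: 8.93 packets.

8.93 packets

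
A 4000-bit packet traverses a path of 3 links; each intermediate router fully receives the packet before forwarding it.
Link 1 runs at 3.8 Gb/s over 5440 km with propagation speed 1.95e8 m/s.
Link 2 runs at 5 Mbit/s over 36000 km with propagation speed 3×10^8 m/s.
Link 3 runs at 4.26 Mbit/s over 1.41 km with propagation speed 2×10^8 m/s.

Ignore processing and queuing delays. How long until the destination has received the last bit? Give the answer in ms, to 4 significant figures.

Transmission delays (L/R per hop): 0.00105263, 0.8, 0.938967 ms; sum = 1.74002 ms.
Propagation delays (d/s per hop): 27.8974, 120, 0.00705 ms; sum = 147.904 ms.
End-to-end = 149.6 ms.

149.6 ms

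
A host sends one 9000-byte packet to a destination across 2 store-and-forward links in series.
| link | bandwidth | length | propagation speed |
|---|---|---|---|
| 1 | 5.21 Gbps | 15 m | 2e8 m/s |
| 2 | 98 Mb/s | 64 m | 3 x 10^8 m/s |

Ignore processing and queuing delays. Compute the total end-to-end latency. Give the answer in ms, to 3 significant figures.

L = 9000 × 8 = 72000 bits.
Transmission delays (L/R per hop): 0.0138196, 0.734694 ms; sum = 0.748513 ms.
Propagation delays (d/s per hop): 7.5e-05, 0.000213333 ms; sum = 0.000288333 ms.
End-to-end = 0.749 ms.

0.749 ms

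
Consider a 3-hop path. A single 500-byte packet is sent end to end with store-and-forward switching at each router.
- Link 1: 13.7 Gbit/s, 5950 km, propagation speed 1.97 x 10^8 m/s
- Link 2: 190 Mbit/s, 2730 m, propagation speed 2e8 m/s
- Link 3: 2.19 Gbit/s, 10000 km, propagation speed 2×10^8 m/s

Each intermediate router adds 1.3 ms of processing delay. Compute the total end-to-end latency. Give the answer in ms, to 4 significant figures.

L = 500 × 8 = 4000 bits.
Transmission delays (L/R per hop): 0.000291971, 0.0210526, 0.00182648 ms; sum = 0.0231711 ms.
Propagation delays (d/s per hop): 30.203, 0.01365, 50 ms; sum = 80.2167 ms.
Processing at 2 router(s): 2 × 1.3 ms = 2.6 ms.
End-to-end = 82.84 ms.

82.84 ms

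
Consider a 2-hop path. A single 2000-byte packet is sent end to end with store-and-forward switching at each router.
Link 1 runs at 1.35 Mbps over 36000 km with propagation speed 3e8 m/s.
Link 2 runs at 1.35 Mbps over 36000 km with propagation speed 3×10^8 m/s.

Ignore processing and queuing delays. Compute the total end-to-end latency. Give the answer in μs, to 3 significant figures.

L = 2000 × 8 = 16000 bits.
Transmission delay per hop = L/R = 16000/1350000 = 11851.9 μs; 2 hops → 23703.7 μs.
Propagation delays (d/s per hop): 120000, 120000 μs; sum = 240000 μs.
End-to-end = 264000 μs.

264000 μs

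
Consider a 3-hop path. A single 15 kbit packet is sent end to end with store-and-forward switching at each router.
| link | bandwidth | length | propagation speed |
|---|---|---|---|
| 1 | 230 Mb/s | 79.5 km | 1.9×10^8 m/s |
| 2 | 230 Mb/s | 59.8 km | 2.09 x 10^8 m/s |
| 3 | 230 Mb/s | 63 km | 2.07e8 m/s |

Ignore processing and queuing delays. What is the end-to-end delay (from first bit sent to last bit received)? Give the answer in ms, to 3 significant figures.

1.20 ms

L = 15000 bits.
Transmission delay per hop = L/R = 15000/230000000 = 0.0652174 ms; 3 hops → 0.195652 ms.
Propagation delays (d/s per hop): 0.418421, 0.286124, 0.304348 ms; sum = 1.00889 ms.
End-to-end = 1.20 ms.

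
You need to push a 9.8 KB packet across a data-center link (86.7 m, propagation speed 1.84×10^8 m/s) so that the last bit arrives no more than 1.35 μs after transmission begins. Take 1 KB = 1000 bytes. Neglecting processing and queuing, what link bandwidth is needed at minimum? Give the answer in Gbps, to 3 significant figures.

89.2 Gbps

L = 78400 bits.
Propagation delay = 86.7 / 184000000 = 0.471196 μs.
Transmission budget = 1.35 − 0.471196 = 0.878804 μs.
R ≥ L / t_tx = 78400 bits / 8.78804e-07 s = 89.2 Gbps.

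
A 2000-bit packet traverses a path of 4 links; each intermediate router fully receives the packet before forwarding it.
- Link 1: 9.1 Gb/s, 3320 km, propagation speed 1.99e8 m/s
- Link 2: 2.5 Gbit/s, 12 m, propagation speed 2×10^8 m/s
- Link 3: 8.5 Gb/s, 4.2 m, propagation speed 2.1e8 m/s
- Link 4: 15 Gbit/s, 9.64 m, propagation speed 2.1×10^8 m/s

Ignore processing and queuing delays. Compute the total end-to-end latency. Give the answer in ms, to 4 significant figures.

Transmission delays (L/R per hop): 0.00021978, 0.0008, 0.000235294, 0.000133333 ms; sum = 0.00138841 ms.
Propagation delays (d/s per hop): 16.6834, 6e-05, 2e-05, 4.59048e-05 ms; sum = 16.6835 ms.
End-to-end = 16.68 ms.

16.68 ms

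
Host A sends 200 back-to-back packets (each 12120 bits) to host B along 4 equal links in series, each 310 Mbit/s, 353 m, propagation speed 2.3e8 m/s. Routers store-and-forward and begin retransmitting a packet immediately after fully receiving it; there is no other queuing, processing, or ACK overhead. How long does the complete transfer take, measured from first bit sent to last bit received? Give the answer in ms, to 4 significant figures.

7.943 ms

Per-hop transmission t_tx = L/R = 12120/310000000 = 0.0390968 ms.
Per-hop propagation t_prop = 353/2.3e+08 = 0.00153478 ms.
Pipeline fill: first packet needs 4·t_tx to clear all hops; remaining 199 packets each add one t_tx.
Total = (4+200-1)·t_tx + 4·t_prop = 203·0.0390968 + 4·0.00153478 = 7.943 ms.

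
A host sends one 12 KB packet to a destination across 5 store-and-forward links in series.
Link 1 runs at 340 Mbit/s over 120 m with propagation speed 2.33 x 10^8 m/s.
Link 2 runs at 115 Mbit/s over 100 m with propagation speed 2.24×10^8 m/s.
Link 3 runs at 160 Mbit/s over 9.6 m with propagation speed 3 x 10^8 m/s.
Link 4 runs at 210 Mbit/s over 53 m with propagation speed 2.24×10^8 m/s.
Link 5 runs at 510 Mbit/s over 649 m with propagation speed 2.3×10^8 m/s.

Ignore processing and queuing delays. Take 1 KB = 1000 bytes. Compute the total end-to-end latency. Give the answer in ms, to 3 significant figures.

L = 96000 bits.
Transmission delays (L/R per hop): 0.282353, 0.834783, 0.6, 0.457143, 0.188235 ms; sum = 2.36251 ms.
Propagation delays (d/s per hop): 0.000515021, 0.000446429, 3.2e-05, 0.000236607, 0.00282174 ms; sum = 0.0040518 ms.
End-to-end = 2.37 ms.

2.37 ms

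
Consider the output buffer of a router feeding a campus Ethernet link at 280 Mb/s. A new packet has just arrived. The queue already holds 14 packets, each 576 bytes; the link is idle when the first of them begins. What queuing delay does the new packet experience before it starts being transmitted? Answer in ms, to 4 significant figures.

Each queued packet: L/R = 4608/280000000 = 0.0164571 ms.
14 queued → 0.2304 ms.
Queuing delay = 0.2304 ms.

0.2304 ms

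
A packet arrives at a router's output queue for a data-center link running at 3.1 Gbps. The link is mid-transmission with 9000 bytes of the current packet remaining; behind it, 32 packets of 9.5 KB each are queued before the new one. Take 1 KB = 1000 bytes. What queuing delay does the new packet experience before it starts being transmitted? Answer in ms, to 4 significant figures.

Each queued packet: L/R = 76000/3100000000 = 0.0245161 ms.
32 queued → 0.784516 ms.
Plus remaining 72000 bits of current packet: 0.0232258 ms.
Queuing delay = 0.8077 ms.

0.8077 ms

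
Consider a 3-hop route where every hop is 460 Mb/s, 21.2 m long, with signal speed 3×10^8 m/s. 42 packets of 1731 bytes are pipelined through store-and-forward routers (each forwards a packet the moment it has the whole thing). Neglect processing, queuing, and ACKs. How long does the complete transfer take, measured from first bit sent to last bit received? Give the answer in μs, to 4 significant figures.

Per-hop transmission t_tx = L/R = 13848/460000000 = 30.1043 μs.
Per-hop propagation t_prop = 21.2/300000000 = 0.0706667 μs.
Pipeline fill: first packet needs 3·t_tx to clear all hops; remaining 41 packets each add one t_tx.
Total = (3+42-1)·t_tx + 3·t_prop = 44·30.1043 + 3·0.0706667 = 1325 μs.

1325 μs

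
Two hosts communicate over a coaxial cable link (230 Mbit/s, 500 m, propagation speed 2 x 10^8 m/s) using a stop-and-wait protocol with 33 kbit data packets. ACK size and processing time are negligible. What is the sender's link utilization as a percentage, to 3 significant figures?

96.6 %

t_tx = L/R = 33000/230000000 = 0.000143478 s.
t_prop = 500/200000000 = 2.5e-06 s; RTT = 5e-06 s.
Cycle = t_tx + RTT = 0.000148478 s.
Utilization = t_tx / cycle = 0.000143478/0.000148478 = 96.6 %.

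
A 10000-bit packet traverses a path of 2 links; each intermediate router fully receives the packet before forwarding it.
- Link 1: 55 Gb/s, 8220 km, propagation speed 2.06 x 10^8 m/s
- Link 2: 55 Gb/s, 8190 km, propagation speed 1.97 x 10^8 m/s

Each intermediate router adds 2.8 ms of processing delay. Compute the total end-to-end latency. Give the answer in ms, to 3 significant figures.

84.3 ms

Transmission delay per hop = L/R = 10000/55000000000 = 0.000181818 ms; 2 hops → 0.000363636 ms.
Propagation delays (d/s per hop): 39.9029, 41.5736 ms; sum = 81.4765 ms.
Processing at 1 router(s): 1 × 2.8 ms = 2.8 ms.
End-to-end = 84.3 ms.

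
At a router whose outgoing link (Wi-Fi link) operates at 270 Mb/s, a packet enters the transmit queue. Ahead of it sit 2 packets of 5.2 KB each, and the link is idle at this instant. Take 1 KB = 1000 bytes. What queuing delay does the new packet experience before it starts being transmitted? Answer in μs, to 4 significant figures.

Each queued packet: L/R = 41600/270000000 = 154.074 μs.
2 queued → 308.148 μs.
Queuing delay = 308.1 μs.

308.1 μs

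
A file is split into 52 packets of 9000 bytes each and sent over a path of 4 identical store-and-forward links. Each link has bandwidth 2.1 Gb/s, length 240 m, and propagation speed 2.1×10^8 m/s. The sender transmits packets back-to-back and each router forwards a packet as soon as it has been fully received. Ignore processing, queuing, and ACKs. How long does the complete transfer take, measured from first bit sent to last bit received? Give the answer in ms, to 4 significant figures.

Per-hop transmission t_tx = L/R = 72000/2100000000 = 0.0342857 ms.
Per-hop propagation t_prop = 240/210000000 = 0.00114286 ms.
Pipeline fill: first packet needs 4·t_tx to clear all hops; remaining 51 packets each add one t_tx.
Total = (4+52-1)·t_tx + 4·t_prop = 55·0.0342857 + 4·0.00114286 = 1.890 ms.

1.890 ms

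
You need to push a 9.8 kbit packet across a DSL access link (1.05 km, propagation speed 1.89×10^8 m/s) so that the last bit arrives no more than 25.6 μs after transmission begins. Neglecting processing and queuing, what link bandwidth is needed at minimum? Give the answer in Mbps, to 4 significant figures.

488.9 Mbps

Propagation delay = 1050 / 189000000 = 5.55556 μs.
Transmission budget = 25.6 − 5.55556 = 20.0444 μs.
R ≥ L / t_tx = 9800 bits / 2.00444e-05 s = 488.9 Mbps.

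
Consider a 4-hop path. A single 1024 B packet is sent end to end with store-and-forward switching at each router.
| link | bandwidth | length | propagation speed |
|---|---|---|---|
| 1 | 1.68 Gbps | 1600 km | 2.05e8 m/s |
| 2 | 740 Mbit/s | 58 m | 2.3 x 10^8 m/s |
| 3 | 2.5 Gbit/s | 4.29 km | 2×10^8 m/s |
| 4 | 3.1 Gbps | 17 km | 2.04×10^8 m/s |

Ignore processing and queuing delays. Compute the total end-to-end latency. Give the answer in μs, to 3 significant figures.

7930 μs

L = 1024 × 8 = 8192 bits.
Transmission delays (L/R per hop): 4.87619, 11.0703, 3.2768, 2.64258 μs; sum = 21.8658 μs.
Propagation delays (d/s per hop): 7804.88, 0.252174, 21.45, 83.3333 μs; sum = 7909.91 μs.
End-to-end = 7930 μs.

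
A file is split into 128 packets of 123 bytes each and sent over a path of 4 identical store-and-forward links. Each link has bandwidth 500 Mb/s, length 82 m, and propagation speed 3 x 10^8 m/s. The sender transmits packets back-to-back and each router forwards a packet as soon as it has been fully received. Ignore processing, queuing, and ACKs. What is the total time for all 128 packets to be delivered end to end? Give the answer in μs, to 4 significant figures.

258.9 μs

Per-hop transmission t_tx = L/R = 984/500000000 = 1.968 μs.
Per-hop propagation t_prop = 82/300000000 = 0.273333 μs.
Pipeline fill: first packet needs 4·t_tx to clear all hops; remaining 127 packets each add one t_tx.
Total = (4+128-1)·t_tx + 4·t_prop = 131·1.968 + 4·0.273333 = 258.9 μs.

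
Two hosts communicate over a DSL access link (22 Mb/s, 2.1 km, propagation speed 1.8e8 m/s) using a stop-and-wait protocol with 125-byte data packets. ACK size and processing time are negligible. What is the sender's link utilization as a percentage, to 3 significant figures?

66.1 %

t_tx = L/R = 1000/22000000 = 4.54545e-05 s.
t_prop = 2100/180000000 = 1.16667e-05 s; RTT = 2.33333e-05 s.
Cycle = t_tx + RTT = 6.87879e-05 s.
Utilization = t_tx / cycle = 4.54545e-05/6.87879e-05 = 66.1 %.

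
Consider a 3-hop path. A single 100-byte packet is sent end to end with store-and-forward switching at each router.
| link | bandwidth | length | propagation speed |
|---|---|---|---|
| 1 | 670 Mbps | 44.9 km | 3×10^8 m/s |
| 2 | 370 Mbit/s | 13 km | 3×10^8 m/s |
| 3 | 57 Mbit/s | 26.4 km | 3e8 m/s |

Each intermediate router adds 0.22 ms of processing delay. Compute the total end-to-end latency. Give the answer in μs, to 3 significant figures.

L = 100 × 8 = 800 bits.
Transmission delays (L/R per hop): 1.19403, 2.16216, 14.0351 μs; sum = 17.3913 μs.
Propagation delays (d/s per hop): 149.667, 43.3333, 88 μs; sum = 281 μs.
Processing at 2 router(s): 2 × 0.22 ms = 440 μs.
End-to-end = 738 μs.

738 μs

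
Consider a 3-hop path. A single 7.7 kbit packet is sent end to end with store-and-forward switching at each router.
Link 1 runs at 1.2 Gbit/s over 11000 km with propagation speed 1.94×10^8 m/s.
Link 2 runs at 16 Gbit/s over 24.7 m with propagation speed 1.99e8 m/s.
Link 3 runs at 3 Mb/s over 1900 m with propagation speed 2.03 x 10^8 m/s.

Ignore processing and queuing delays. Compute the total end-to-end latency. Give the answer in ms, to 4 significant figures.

L = 7700 bits.
Transmission delays (L/R per hop): 0.00641667, 0.00048125, 2.56667 ms; sum = 2.57356 ms.
Propagation delays (d/s per hop): 56.701, 0.000124121, 0.00935961 ms; sum = 56.7105 ms.
End-to-end = 59.28 ms.

59.28 ms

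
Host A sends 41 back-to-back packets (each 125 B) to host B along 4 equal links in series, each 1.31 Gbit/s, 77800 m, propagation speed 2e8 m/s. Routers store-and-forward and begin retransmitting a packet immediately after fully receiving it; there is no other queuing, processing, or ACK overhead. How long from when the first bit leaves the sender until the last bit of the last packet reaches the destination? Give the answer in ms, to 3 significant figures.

1.59 ms

Per-hop transmission t_tx = L/R = 1000/1310000000 = 0.000763359 ms.
Per-hop propagation t_prop = 77800/200000000 = 0.389 ms.
Pipeline fill: first packet needs 4·t_tx to clear all hops; remaining 40 packets each add one t_tx.
Total = (4+41-1)·t_tx + 4·t_prop = 44·0.000763359 + 4·0.389 = 1.59 ms.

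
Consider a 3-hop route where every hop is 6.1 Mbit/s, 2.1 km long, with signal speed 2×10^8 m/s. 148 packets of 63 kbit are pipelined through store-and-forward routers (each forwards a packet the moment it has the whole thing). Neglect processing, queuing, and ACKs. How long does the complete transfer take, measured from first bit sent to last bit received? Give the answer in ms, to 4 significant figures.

Per-hop transmission t_tx = L/R = 63000/6100000 = 10.3279 ms.
Per-hop propagation t_prop = 2100/200000000 = 0.0105 ms.
Pipeline fill: first packet needs 3·t_tx to clear all hops; remaining 147 packets each add one t_tx.
Total = (3+148-1)·t_tx + 3·t_prop = 150·10.3279 + 3·0.0105 = 1549 ms.

1549 ms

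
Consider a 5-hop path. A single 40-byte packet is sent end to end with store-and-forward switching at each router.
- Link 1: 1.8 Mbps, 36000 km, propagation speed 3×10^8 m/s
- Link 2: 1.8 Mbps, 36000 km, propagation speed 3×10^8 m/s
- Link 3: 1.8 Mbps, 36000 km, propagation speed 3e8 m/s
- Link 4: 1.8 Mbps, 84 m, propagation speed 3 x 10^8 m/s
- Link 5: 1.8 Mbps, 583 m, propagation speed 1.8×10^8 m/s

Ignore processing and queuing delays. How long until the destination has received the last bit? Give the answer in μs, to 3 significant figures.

L = 40 × 8 = 320 bits.
Transmission delay per hop = L/R = 320/1800000 = 177.778 μs; 5 hops → 888.889 μs.
Propagation delays (d/s per hop): 120000, 120000, 120000, 0.28, 3.23889 μs; sum = 360004 μs.
End-to-end = 361000 μs.

361000 μs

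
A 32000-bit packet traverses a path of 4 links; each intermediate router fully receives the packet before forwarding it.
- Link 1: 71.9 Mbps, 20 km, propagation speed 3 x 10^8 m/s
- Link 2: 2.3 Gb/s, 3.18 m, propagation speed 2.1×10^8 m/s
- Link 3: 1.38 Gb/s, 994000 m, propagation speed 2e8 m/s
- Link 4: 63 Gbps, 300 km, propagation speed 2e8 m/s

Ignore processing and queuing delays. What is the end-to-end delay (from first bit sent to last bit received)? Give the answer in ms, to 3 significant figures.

Transmission delays (L/R per hop): 0.445063, 0.013913, 0.0231884, 0.000507937 ms; sum = 0.482672 ms.
Propagation delays (d/s per hop): 0.0666667, 1.51429e-05, 4.97, 1.5 ms; sum = 6.53668 ms.
End-to-end = 7.02 ms.

7.02 ms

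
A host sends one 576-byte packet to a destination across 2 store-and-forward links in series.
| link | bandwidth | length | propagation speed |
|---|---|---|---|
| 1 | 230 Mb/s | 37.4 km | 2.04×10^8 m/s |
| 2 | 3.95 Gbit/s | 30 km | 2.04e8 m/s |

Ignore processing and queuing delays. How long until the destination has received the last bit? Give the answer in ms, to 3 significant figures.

0.352 ms

L = 576 × 8 = 4608 bits.
Transmission delays (L/R per hop): 0.0200348, 0.00116658 ms; sum = 0.0212014 ms.
Propagation delays (d/s per hop): 0.183333, 0.147059 ms; sum = 0.330392 ms.
End-to-end = 0.352 ms.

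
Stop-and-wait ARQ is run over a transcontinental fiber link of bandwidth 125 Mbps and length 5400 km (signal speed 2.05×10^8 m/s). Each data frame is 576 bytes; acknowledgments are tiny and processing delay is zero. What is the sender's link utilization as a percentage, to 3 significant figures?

t_tx = L/R = 4608/125000000 = 3.6864e-05 s.
t_prop = 5400000/2.05e+08 = 0.0263415 s; RTT = 0.0526829 s.
Cycle = t_tx + RTT = 0.0527198 s.
Utilization = t_tx / cycle = 3.6864e-05/0.0527198 = 0.0699 %.

0.0699 %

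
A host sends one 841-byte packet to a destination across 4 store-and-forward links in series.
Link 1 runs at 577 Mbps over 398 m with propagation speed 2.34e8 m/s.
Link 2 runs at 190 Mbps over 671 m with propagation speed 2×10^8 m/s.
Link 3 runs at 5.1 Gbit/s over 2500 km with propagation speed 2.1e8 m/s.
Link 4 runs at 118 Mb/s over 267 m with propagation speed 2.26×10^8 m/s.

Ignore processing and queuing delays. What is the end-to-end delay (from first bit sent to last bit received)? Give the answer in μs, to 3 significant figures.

L = 841 × 8 = 6728 bits.
Transmission delays (L/R per hop): 11.6603, 35.4105, 1.31922, 57.0169 μs; sum = 105.407 μs.
Propagation delays (d/s per hop): 1.70085, 3.355, 11904.8, 1.18142 μs; sum = 11911 μs.
End-to-end = 12000 μs.

12000 μs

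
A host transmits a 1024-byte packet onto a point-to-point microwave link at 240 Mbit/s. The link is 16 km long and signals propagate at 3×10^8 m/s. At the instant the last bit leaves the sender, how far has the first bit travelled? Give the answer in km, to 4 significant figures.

10.24 km

t_tx = L/R = 8192/240000000 = 3.41333e-05 s.
Distance = s × t_tx = 300000000 × 3.41333e-05 = 10.24 km.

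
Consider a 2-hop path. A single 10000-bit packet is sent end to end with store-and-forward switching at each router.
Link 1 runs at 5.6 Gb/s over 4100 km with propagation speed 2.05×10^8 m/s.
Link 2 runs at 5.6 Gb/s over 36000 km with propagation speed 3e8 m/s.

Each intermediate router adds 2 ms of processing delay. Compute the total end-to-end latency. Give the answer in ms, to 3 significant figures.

142 ms

Transmission delay per hop = L/R = 10000/5600000000 = 0.00178571 ms; 2 hops → 0.00357143 ms.
Propagation delays (d/s per hop): 20, 120 ms; sum = 140 ms.
Processing at 1 router(s): 1 × 2 ms = 2 ms.
End-to-end = 142 ms.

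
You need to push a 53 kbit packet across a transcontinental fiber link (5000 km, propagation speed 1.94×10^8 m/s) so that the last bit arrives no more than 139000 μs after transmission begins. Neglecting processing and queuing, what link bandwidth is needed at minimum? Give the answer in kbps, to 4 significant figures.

Propagation delay = 5000000 / 194000000 = 25773.2 μs.
Transmission budget = 139000 − 25773.2 = 113227 μs.
R ≥ L / t_tx = 53000 bits / 0.113227 s = 468.1 kbps.

468.1 kbps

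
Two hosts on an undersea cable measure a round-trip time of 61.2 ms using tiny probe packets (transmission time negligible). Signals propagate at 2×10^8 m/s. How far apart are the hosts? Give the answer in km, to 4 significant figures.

6120 km

One-way propagation = RTT/2 = 30.6 ms.
d = s × t = 200000000 × 0.0306 = 6120 km.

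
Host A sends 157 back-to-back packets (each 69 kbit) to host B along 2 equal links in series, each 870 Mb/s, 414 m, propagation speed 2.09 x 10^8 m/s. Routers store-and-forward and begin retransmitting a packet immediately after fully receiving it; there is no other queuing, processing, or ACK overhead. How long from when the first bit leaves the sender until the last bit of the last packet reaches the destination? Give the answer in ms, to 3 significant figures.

12.5 ms

Per-hop transmission t_tx = L/R = 69000/870000000 = 0.0793103 ms.
Per-hop propagation t_prop = 414/209000000 = 0.00198086 ms.
Pipeline fill: first packet needs 2·t_tx to clear all hops; remaining 156 packets each add one t_tx.
Total = (2+157-1)·t_tx + 2·t_prop = 158·0.0793103 + 2·0.00198086 = 12.5 ms.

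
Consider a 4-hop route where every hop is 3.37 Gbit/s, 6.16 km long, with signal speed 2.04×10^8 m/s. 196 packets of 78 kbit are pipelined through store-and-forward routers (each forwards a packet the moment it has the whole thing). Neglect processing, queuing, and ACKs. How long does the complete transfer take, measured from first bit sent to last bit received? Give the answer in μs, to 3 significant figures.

Per-hop transmission t_tx = L/R = 78000/3370000000 = 23.1454 μs.
Per-hop propagation t_prop = 6160/204000000 = 30.1961 μs.
Pipeline fill: first packet needs 4·t_tx to clear all hops; remaining 195 packets each add one t_tx.
Total = (4+196-1)·t_tx + 4·t_prop = 199·23.1454 + 4·30.1961 = 4730 μs.

4730 μs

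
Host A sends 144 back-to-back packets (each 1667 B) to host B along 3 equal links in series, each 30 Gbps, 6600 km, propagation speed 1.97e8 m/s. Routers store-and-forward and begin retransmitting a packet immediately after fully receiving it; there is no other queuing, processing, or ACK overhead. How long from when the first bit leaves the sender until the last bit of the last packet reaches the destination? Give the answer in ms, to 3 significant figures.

Per-hop transmission t_tx = L/R = 13336/30000000000 = 0.000444533 ms.
Per-hop propagation t_prop = 6600000/197000000 = 33.5025 ms.
Pipeline fill: first packet needs 3·t_tx to clear all hops; remaining 143 packets each add one t_tx.
Total = (3+144-1)·t_tx + 3·t_prop = 146·0.000444533 + 3·33.5025 = 101 ms.

101 ms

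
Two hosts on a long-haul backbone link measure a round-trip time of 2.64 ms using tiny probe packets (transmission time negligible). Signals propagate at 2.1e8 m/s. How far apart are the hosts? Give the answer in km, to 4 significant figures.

One-way propagation = RTT/2 = 1.32 ms.
d = s × t = 210000000 × 0.00132 = 277.2 km.

277.2 km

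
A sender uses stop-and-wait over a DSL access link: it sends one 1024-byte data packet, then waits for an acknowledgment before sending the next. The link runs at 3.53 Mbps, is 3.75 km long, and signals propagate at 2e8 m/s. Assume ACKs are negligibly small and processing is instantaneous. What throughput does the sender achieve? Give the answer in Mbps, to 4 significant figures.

t_tx = L/R = 8192/3530000 = 0.00232068 s.
t_prop = 3750/200000000 = 1.875e-05 s; RTT = 3.75e-05 s.
Cycle = t_tx + RTT = 0.00235818 s.
Throughput = L / cycle = 8192 / 0.00235818 = 3.474 Mbps.

3.474 Mbps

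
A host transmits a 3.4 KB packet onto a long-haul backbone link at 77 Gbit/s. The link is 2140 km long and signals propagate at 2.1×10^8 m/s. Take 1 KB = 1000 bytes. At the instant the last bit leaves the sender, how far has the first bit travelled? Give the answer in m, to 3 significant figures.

74.2 m

t_tx = L/R = 27200/77000000000 = 3.53247e-07 s.
Distance = s × t_tx = 210000000 × 3.53247e-07 = 74.2 m.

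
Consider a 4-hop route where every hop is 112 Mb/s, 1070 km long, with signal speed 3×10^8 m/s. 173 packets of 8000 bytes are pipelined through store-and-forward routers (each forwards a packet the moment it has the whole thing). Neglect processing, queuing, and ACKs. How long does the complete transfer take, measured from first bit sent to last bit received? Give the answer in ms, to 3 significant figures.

115 ms

Per-hop transmission t_tx = L/R = 64000/112000000 = 0.571429 ms.
Per-hop propagation t_prop = 1070000/300000000 = 3.56667 ms.
Pipeline fill: first packet needs 4·t_tx to clear all hops; remaining 172 packets each add one t_tx.
Total = (4+173-1)·t_tx + 4·t_prop = 176·0.571429 + 4·3.56667 = 115 ms.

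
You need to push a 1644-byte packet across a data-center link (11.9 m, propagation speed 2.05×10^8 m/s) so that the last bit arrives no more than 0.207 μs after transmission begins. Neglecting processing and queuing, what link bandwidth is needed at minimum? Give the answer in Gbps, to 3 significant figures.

L = 13152 bits.
Propagation delay = 11.9 / 2.05e+08 = 0.0580488 μs.
Transmission budget = 0.207 − 0.0580488 = 0.148951 μs.
R ≥ L / t_tx = 13152 bits / 1.48951e-07 s = 88.3 Gbps.

88.3 Gbps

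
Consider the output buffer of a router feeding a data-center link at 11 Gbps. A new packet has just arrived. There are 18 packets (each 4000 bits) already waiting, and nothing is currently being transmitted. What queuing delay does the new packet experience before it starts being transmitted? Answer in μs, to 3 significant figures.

6.55 μs

Each queued packet: L/R = 4000/11000000000 = 0.363636 μs.
18 queued → 6.54545 μs.
Queuing delay = 6.55 μs.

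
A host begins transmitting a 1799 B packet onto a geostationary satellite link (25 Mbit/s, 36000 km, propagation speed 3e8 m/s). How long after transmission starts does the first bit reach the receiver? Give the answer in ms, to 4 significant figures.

First bit experiences only propagation delay: d/s = 36000000/300000000 = 120.0 ms.

120.0 ms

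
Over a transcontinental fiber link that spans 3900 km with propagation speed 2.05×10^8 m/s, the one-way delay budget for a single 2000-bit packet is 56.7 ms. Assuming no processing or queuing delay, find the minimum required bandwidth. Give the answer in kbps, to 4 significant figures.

Propagation delay = 3900000 / 2.05e+08 = 19.0244 ms.
Transmission budget = 56.7 − 19.0244 = 37.6756 ms.
R ≥ L / t_tx = 2000 bits / 0.0376756 s = 53.08 kbps.

53.08 kbps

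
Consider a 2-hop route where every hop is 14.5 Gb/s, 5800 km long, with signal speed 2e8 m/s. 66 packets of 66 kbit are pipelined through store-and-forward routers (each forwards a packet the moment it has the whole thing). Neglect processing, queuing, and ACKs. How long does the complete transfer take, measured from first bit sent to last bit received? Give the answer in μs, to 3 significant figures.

58300 μs

Per-hop transmission t_tx = L/R = 66000/14500000000 = 4.55172 μs.
Per-hop propagation t_prop = 5800000/200000000 = 29000 μs.
Pipeline fill: first packet needs 2·t_tx to clear all hops; remaining 65 packets each add one t_tx.
Total = (2+66-1)·t_tx + 2·t_prop = 67·4.55172 + 2·29000 = 58300 μs.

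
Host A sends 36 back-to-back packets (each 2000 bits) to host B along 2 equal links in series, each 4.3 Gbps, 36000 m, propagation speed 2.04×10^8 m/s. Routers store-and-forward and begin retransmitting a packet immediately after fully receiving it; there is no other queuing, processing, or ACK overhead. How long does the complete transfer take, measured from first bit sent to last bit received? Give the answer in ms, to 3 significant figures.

0.370 ms

Per-hop transmission t_tx = L/R = 2000/4300000000 = 0.000465116 ms.
Per-hop propagation t_prop = 36000/204000000 = 0.176471 ms.
Pipeline fill: first packet needs 2·t_tx to clear all hops; remaining 35 packets each add one t_tx.
Total = (2+36-1)·t_tx + 2·t_prop = 37·0.000465116 + 2·0.176471 = 0.370 ms.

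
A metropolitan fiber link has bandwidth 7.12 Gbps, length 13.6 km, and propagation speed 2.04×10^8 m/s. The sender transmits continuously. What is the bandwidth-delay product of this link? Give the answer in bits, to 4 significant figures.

474700 bits

Propagation delay = 13600 / 204000000 = 6.66667e-05 s.
BDP = R × t_prop = 7120000000 × 6.66667e-05 = 474667 bits.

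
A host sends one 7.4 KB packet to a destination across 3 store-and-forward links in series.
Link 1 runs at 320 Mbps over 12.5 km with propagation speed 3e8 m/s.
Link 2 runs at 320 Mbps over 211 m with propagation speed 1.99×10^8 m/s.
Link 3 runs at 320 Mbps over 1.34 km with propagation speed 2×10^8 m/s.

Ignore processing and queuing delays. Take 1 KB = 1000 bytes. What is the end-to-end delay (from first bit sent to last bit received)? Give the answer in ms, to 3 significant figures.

L = 59200 bits.
Transmission delay per hop = L/R = 59200/320000000 = 0.185 ms; 3 hops → 0.555 ms.
Propagation delays (d/s per hop): 0.0416667, 0.0010603, 0.0067 ms; sum = 0.049427 ms.
End-to-end = 0.604 ms.

0.604 ms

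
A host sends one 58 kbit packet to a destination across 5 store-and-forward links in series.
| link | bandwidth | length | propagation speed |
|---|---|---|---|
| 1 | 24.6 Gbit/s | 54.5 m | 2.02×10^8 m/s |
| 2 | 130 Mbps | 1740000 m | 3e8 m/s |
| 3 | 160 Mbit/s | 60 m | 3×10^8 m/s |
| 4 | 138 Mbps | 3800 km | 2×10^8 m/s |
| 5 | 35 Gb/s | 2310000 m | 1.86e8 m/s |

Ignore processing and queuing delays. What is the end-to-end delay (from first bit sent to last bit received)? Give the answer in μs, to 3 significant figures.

L = 58000 bits.
Transmission delays (L/R per hop): 2.35772, 446.154, 362.5, 420.29, 1.65714 μs; sum = 1232.96 μs.
Propagation delays (d/s per hop): 0.269802, 5800, 0.2, 19000, 12419.4 μs; sum = 37219.8 μs.
End-to-end = 38500 μs.

38500 μs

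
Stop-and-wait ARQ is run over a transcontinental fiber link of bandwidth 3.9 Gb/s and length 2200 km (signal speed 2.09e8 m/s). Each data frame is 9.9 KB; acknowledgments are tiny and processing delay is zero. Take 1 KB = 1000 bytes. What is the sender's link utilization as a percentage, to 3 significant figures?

t_tx = L/R = 79200/3900000000 = 2.03077e-05 s.
t_prop = 2200000/209000000 = 0.0105263 s; RTT = 0.0210526 s.
Cycle = t_tx + RTT = 0.0210729 s.
Utilization = t_tx / cycle = 2.03077e-05/0.0210729 = 0.0964 %.

0.0964 %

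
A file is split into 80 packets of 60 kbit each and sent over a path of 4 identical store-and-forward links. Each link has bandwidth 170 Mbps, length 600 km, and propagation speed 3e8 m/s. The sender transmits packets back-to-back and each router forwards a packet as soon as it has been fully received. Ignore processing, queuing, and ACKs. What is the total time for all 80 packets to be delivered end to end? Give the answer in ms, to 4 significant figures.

37.29 ms

Per-hop transmission t_tx = L/R = 60000/170000000 = 0.352941 ms.
Per-hop propagation t_prop = 600000/300000000 = 2 ms.
Pipeline fill: first packet needs 4·t_tx to clear all hops; remaining 79 packets each add one t_tx.
Total = (4+80-1)·t_tx + 4·t_prop = 83·0.352941 + 4·2 = 37.29 ms.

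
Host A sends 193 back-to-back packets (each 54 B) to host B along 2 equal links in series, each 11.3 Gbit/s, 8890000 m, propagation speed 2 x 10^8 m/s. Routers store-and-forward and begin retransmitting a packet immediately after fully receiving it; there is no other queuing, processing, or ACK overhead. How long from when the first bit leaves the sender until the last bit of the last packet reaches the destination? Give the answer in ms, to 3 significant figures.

Per-hop transmission t_tx = L/R = 432/11300000000 = 3.82301e-05 ms.
Per-hop propagation t_prop = 8890000/200000000 = 44.45 ms.
Pipeline fill: first packet needs 2·t_tx to clear all hops; remaining 192 packets each add one t_tx.
Total = (2+193-1)·t_tx + 2·t_prop = 194·3.82301e-05 + 2·44.45 = 88.9 ms.

88.9 ms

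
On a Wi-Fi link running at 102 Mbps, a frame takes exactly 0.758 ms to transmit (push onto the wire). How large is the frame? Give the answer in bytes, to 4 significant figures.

9665 bytes

L = R × t_tx = 102000000 b/s × 0.000758 s = 77316 bits.
In bytes: 77316 / 8 = 9665 bytes.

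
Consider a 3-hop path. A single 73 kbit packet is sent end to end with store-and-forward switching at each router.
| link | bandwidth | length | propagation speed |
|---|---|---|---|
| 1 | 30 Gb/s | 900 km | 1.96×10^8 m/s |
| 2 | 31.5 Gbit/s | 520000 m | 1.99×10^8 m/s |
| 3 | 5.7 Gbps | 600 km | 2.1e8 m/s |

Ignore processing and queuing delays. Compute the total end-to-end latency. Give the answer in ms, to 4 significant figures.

L = 73000 bits.
Transmission delays (L/R per hop): 0.00243333, 0.00231746, 0.012807 ms; sum = 0.0175578 ms.
Propagation delays (d/s per hop): 4.59184, 2.61307, 2.85714 ms; sum = 10.062 ms.
End-to-end = 10.08 ms.

10.08 ms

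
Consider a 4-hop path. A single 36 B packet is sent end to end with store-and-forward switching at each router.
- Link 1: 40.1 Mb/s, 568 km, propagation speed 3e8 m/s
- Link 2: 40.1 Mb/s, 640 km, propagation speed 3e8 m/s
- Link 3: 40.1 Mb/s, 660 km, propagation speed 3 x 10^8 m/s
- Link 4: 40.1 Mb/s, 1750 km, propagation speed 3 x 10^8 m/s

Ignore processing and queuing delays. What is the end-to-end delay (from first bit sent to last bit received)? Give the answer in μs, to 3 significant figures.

L = 36 × 8 = 288 bits.
Transmission delay per hop = L/R = 288/40100000 = 7.18204 μs; 4 hops → 28.7282 μs.
Propagation delays (d/s per hop): 1893.33, 2133.33, 2200, 5833.33 μs; sum = 12060 μs.
End-to-end = 12100 μs.

12100 μs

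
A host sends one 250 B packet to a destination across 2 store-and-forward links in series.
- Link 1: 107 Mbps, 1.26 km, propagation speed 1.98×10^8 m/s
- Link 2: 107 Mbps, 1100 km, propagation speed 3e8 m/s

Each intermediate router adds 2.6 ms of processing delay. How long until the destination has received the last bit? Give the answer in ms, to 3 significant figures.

6.31 ms

L = 250 × 8 = 2000 bits.
Transmission delay per hop = L/R = 2000/107000000 = 0.0186916 ms; 2 hops → 0.0373832 ms.
Propagation delays (d/s per hop): 0.00636364, 3.66667 ms; sum = 3.67303 ms.
Processing at 1 router(s): 1 × 2.6 ms = 2.6 ms.
End-to-end = 6.31 ms.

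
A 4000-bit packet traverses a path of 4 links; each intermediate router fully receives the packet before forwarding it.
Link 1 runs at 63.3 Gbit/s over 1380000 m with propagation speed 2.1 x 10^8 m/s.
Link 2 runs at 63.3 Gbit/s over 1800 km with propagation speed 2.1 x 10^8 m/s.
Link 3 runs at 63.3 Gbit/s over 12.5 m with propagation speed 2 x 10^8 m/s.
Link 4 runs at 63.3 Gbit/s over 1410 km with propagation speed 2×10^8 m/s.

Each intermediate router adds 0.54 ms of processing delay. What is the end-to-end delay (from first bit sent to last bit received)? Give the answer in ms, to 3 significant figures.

23.8 ms

Transmission delay per hop = L/R = 4000/63300000000 = 6.31912e-05 ms; 4 hops → 0.000252765 ms.
Propagation delays (d/s per hop): 6.57143, 8.57143, 6.25e-05, 7.05 ms; sum = 22.1929 ms.
Processing at 3 router(s): 3 × 0.54 ms = 1.62 ms.
End-to-end = 23.8 ms.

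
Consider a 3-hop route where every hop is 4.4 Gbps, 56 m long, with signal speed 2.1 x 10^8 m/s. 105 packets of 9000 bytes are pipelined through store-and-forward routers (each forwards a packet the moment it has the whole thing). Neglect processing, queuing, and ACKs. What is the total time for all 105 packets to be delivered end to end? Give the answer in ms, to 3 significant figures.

1.75 ms

Per-hop transmission t_tx = L/R = 72000/4400000000 = 0.0163636 ms.
Per-hop propagation t_prop = 56/210000000 = 0.000266667 ms.
Pipeline fill: first packet needs 3·t_tx to clear all hops; remaining 104 packets each add one t_tx.
Total = (3+105-1)·t_tx + 3·t_prop = 107·0.0163636 + 3·0.000266667 = 1.75 ms.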